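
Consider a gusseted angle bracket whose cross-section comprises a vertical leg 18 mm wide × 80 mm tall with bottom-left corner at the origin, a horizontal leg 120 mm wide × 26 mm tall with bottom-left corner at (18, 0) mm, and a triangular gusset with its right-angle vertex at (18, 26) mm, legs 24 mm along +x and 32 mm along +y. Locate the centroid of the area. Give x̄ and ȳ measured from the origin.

Part | A | x̄ᵢ | ȳᵢ | A·x̄ᵢ | A·ȳᵢ
vertical leg | 1440.00 | 9.00 | 40.00 | 12960.00 | 57600.00
horizontal leg | 3120.00 | 78.00 | 13.00 | 243360.00 | 40560.00
gusset | 384.00 | 26.00 | 36.67 | 9984.00 | 14080.00
Σ | 4944.00 |  |  | 266304.00 | 112240.00
x̄ = 266304.00 / 4944.00 = 53.86 mm
ȳ = 112240.00 / 4944.00 = 22.70 mm

x̄ = 53.86 mm, ȳ = 22.70 mm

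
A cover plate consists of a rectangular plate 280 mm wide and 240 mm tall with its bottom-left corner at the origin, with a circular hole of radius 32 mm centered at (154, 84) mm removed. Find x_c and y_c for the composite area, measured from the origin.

plate: A = 280 × 240 = 67200.00, centroid at (140.00, 120.00).
hole: A = −π·32² = -3216.99, centroid at (154.00, 84.00).
ΣA = 63983.01 mm², ΣAx_c = 8912583.40 mm³, ΣAy_c = 7793772.77 mm³.
x_c = 8912583.40/63983.01 = 139.30 mm; y_c = 7793772.77/63983.01 = 121.81 mm.

x_c = 139.30 mm, y_c = 121.81 mm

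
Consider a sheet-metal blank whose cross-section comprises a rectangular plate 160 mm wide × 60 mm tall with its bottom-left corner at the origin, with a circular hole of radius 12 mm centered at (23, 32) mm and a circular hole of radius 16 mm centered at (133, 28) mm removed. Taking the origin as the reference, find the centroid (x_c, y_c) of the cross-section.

Part | A | x̄ᵢ | ȳᵢ | A·x̄ᵢ | A·ȳᵢ
plate | 9600.00 | 80.00 | 30.00 | 768000.00 | 288000.00
hole 1 | -452.39 | 23.00 | 32.00 | -10404.95 | -14476.46
hole 2 | -804.25 | 133.00 | 28.00 | -106964.95 | -22518.94
Σ | 8343.36 |  |  | 650630.10 | 251004.60
x_c = 650630.10 / 8343.36 = 77.98 mm
y_c = 251004.60 / 8343.36 = 30.08 mm

x_c = 77.98 mm, y_c = 30.08 mm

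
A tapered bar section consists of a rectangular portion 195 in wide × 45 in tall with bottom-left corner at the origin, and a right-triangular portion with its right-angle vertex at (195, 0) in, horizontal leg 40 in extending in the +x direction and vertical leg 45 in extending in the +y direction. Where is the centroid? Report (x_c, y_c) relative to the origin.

Part | A | x̄ᵢ | ȳᵢ | A·x̄ᵢ | A·ȳᵢ
rectangular portion | 8775.00 | 97.50 | 22.50 | 855562.50 | 197437.50
triangular portion | 900.00 | 208.33 | 15.00 | 187500.00 | 13500.00
Σ | 9675.00 |  |  | 1043062.50 | 210937.50
x_c = 1043062.50 / 9675.00 = 107.81 in
y_c = 210937.50 / 9675.00 = 21.80 in

x_c = 107.81 in, y_c = 21.80 in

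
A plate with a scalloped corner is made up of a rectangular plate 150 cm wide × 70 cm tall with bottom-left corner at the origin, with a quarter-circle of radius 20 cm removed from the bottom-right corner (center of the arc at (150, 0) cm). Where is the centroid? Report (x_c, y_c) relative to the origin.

plate: A = 150 × 70 = 10500.00, centroid at (75.00, 35.00).
removed quarter-circle: A = −¼π·20² = -314.16, centroid at (141.51, 8.49).
ΣA = 10185.84 cm², ΣAx_c = 743042.78 cm³, ΣAy_c = 364833.33 cm³.
x_c = 743042.78/10185.84 = 72.95 cm; y_c = 364833.33/10185.84 = 35.82 cm.

x_c = 72.95 cm, y_c = 35.82 cm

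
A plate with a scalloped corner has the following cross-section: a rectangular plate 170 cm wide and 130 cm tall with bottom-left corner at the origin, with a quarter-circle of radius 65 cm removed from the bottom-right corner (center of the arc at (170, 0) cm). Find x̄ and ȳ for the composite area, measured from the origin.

Part | A | x̄ᵢ | ȳᵢ | A·x̄ᵢ | A·ȳᵢ
plate | 22100.00 | 85.00 | 65.00 | 1878500.00 | 1436500.00
removed quarter-circle | -3318.31 | 142.41 | 27.59 | -472570.56 | -91541.67
Σ | 18781.69 |  |  | 1405929.44 | 1344958.33
x̄ = 1405929.44 / 18781.69 = 74.86 cm
ȳ = 1344958.33 / 18781.69 = 71.61 cm

x̄ = 74.86 cm, ȳ = 71.61 cm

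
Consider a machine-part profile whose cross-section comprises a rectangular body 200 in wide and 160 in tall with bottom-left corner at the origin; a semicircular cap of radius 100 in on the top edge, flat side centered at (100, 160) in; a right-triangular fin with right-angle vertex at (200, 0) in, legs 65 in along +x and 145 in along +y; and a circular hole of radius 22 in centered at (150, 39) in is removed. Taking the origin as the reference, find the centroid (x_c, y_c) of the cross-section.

x_c = 109.77 in, y_c = 116.08 in

rectangular body: A = 200 × 160 = 32000.00, centroid at (100.00, 80.00).
semicircular top: A = ½π·100² = 15707.96, centroid at (100.00, 202.44).
triangular fin: A = ½·65·145 = 4712.50, centroid at (221.67, 48.33).
hole: A = −π·22² = -1520.53, centroid at (150.00, 39.00).
ΣA = 50899.93 in²
ΣAx_c = (32000.00)(100.00) + (15707.96)(100.00) + (4712.50)(221.67) + (-1520.53)(150.00) = 5587320.87 in³
ΣAy_c = (32000.00)(80.00) + (15707.96)(202.44) + (4712.50)(48.33) + (-1520.53)(39.00) = 5908410.92 in³
x_c = 5587320.87 / 50899.93 = 109.77 in
y_c = 5908410.92 / 50899.93 = 116.08 in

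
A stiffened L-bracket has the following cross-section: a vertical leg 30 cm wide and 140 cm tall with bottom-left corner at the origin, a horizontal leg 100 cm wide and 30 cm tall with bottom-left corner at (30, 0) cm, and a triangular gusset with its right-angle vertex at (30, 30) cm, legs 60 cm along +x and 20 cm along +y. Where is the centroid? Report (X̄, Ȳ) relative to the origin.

X̄ = 42.69 cm, Ȳ = 46.28 cm

Part | A | x̄ᵢ | ȳᵢ | A·x̄ᵢ | A·ȳᵢ
vertical leg | 4200.00 | 15.00 | 70.00 | 63000.00 | 294000.00
horizontal leg | 3000.00 | 80.00 | 15.00 | 240000.00 | 45000.00
gusset | 600.00 | 50.00 | 36.67 | 30000.00 | 22000.00
Σ | 7800.00 |  |  | 333000.00 | 361000.00
X̄ = 333000.00 / 7800.00 = 42.69 cm
Ȳ = 361000.00 / 7800.00 = 46.28 cm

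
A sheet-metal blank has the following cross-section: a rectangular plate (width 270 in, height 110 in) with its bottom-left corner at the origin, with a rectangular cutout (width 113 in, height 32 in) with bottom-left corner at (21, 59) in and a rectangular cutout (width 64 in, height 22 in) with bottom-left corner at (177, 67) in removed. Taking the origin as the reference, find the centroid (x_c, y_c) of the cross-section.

Part | A | x̄ᵢ | ȳᵢ | A·x̄ᵢ | A·ȳᵢ
plate | 29700.00 | 135.00 | 55.00 | 4009500.00 | 1633500.00
hole 1 | -3616.00 | 77.50 | 75.00 | -280240.00 | -271200.00
hole 2 | -1408.00 | 209.00 | 78.00 | -294272.00 | -109824.00
Σ | 24676.00 |  |  | 3434988.00 | 1252476.00
x_c = 3434988.00 / 24676.00 = 139.20 in
y_c = 1252476.00 / 24676.00 = 50.76 in

x_c = 139.20 in, y_c = 50.76 in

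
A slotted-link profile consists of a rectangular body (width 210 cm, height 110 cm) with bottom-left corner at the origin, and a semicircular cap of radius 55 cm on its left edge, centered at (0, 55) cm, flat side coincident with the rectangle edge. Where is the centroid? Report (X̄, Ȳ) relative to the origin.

X̄ = 83.10 cm, Ȳ = 55.00 cm

rectangular body: A = 210 × 110 = 23100.00, centroid at (105.00, 55.00).
semicircular end: A = ½π·55² = 4751.66, centroid at (-23.34, 55.00).
ΣA = 27851.66 cm²
ΣAX̄ = (23100.00)(105.00) + (4751.66)(-23.34) = 2314583.33 cm³
ΣAȲ = (23100.00)(55.00) + (4751.66)(55.00) = 1531841.24 cm³
X̄ = 2314583.33 / 27851.66 = 83.10 cm
Ȳ = 1531841.24 / 27851.66 = 55.00 cm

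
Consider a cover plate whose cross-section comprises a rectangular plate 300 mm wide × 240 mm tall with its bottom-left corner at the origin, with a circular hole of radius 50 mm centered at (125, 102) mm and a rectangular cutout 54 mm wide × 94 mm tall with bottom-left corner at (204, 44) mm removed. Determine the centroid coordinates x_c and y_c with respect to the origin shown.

plate: A = 300 × 240 = 72000.00, centroid at (150.00, 120.00).
hole 1: A = −π·50² = -7853.98, centroid at (125.00, 102.00).
hole 2: A = −(54 × 94) = -5076.00, centroid at (231.00, 91.00).
ΣA = 59070.02 mm², ΣAx_c = 8645696.30 mm³, ΣAy_c = 7376977.87 mm³.
x_c = 8645696.30/59070.02 = 146.36 mm; y_c = 7376977.87/59070.02 = 124.89 mm.

x_c = 146.36 mm, y_c = 124.89 mm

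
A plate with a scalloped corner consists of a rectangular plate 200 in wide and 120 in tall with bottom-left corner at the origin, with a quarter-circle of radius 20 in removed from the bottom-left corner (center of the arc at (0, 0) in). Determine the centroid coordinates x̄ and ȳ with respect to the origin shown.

plate: A = 200 × 120 = 24000.00, centroid at (100.00, 60.00).
removed quarter-circle: A = −¼π·20² = -314.16, centroid at (8.49, 8.49).
ΣA = 23685.84 in², ΣAx̄ = 2397333.33 in³, ΣAȳ = 1437333.33 in³.
x̄ = 2397333.33/23685.84 = 101.21 in; ȳ = 1437333.33/23685.84 = 60.68 in.

x̄ = 101.21 in, ȳ = 60.68 in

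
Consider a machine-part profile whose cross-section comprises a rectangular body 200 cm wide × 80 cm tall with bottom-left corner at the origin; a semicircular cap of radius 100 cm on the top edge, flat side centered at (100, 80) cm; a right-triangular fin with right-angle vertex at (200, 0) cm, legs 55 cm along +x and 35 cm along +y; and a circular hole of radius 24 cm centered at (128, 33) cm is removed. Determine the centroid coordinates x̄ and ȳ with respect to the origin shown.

x̄ = 102.05 cm, ȳ = 81.49 cm

Part | A | x̄ᵢ | ȳᵢ | A·x̄ᵢ | A·ȳᵢ
rectangular body | 16000.00 | 100.00 | 40.00 | 1600000.00 | 640000.00
semicircular top | 15707.96 | 100.00 | 122.44 | 1570796.33 | 1923303.73
triangular fin | 962.50 | 218.33 | 11.67 | 210145.83 | 11229.17
hole | -1809.56 | 128.00 | 33.00 | -231623.34 | -59715.39
Σ | 30860.91 |  |  | 3149318.82 | 2514817.50
x̄ = 3149318.82 / 30860.91 = 102.05 cm
ȳ = 2514817.50 / 30860.91 = 81.49 cm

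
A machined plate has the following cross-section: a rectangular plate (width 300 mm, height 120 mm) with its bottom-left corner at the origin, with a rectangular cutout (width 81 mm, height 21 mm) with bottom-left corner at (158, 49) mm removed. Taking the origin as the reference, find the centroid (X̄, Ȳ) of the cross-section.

Part | A | x̄ᵢ | ȳᵢ | A·x̄ᵢ | A·ȳᵢ
plate | 36000.00 | 150.00 | 60.00 | 5400000.00 | 2160000.00
hole | -1701.00 | 198.50 | 59.50 | -337648.50 | -101209.50
Σ | 34299.00 |  |  | 5062351.50 | 2058790.50
X̄ = 5062351.50 / 34299.00 = 147.59 mm
Ȳ = 2058790.50 / 34299.00 = 60.02 mm

X̄ = 147.59 mm, Ȳ = 60.02 mm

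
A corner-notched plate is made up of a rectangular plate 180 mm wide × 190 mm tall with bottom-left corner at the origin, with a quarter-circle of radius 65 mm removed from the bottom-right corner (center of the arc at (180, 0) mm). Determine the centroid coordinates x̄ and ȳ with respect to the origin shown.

plate: A = 180 × 190 = 34200.00, centroid at (90.00, 95.00).
removed quarter-circle: A = −¼π·65² = -3318.31, centroid at (152.41, 27.59).
ΣA = 30881.69 mm², ΣAx̄ = 2572246.36 mm³, ΣAȳ = 3157458.33 mm³.
x̄ = 2572246.36/30881.69 = 83.29 mm; ȳ = 3157458.33/30881.69 = 102.24 mm.

x̄ = 83.29 mm, ȳ = 102.24 mm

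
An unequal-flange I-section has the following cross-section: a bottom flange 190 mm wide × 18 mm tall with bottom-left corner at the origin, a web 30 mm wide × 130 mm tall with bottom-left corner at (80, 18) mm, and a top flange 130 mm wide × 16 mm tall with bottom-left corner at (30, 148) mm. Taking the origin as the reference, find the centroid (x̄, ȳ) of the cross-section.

bottom flange: A = 190 × 18 = 3420.00, centroid at (95.00, 9.00).
web: A = 30 × 130 = 3900.00, centroid at (95.00, 83.00).
top flange: A = 130 × 16 = 2080.00, centroid at (95.00, 156.00).
ΣA = 9400.00 mm², ΣAx̄ = 893000.00 mm³, ΣAȳ = 678960.00 mm³.
x̄ = 893000.00/9400.00 = 95.00 mm; ȳ = 678960.00/9400.00 = 72.23 mm.

x̄ = 95.00 mm, ȳ = 72.23 mm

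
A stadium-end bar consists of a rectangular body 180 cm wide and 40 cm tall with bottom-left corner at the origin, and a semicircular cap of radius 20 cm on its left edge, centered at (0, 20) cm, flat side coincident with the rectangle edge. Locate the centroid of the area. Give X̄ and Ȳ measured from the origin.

X̄ = 82.10 cm, Ȳ = 20.00 cm

rectangular body: A = 180 × 40 = 7200.00, centroid at (90.00, 20.00).
semicircular end: A = ½π·20² = 628.32, centroid at (-8.49, 20.00).
ΣA = 7828.32 cm², ΣAX̄ = 642666.67 cm³, ΣAȲ = 156566.37 cm³.
X̄ = 642666.67/7828.32 = 82.10 cm; Ȳ = 156566.37/7828.32 = 20.00 cm.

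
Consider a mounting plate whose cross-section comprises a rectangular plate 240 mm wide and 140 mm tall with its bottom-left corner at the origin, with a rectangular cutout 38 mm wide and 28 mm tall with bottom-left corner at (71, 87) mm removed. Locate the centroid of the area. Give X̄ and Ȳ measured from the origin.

X̄ = 120.98 mm, Ȳ = 68.99 mm

plate: A = 240 × 140 = 33600.00, centroid at (120.00, 70.00).
hole: A = −(38 × 28) = -1064.00, centroid at (90.00, 101.00).
ΣA = 32536.00 mm²
ΣAX̄ = (33600.00)(120.00) + (-1064.00)(90.00) = 3936240.00 mm³
ΣAȲ = (33600.00)(70.00) + (-1064.00)(101.00) = 2244536.00 mm³
X̄ = 3936240.00 / 32536.00 = 120.98 mm
Ȳ = 2244536.00 / 32536.00 = 68.99 mm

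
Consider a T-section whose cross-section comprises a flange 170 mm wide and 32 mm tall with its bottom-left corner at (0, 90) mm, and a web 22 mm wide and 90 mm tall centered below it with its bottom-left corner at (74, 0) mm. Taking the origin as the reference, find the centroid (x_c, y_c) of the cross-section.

x_c = 85.00 mm, y_c = 89.72 mm

web: A = 22 × 90 = 1980.00, centroid at (85.00, 45.00).
flange: A = 170 × 32 = 5440.00, centroid at (85.00, 106.00).
ΣA = 7420.00 mm², ΣAx_c = 630700.00 mm³, ΣAy_c = 665740.00 mm³.
x_c = 630700.00/7420.00 = 85.00 mm; y_c = 665740.00/7420.00 = 89.72 mm.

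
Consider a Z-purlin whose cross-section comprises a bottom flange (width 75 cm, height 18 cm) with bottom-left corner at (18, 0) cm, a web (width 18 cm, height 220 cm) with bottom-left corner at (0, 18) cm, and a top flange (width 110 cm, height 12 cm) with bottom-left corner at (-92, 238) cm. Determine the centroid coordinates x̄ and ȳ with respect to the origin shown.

x̄ = 9.31 cm, ȳ = 126.86 cm

bottom flange: A = 75 × 18 = 1350.00, centroid at (55.50, 9.00).
web: A = 18 × 220 = 3960.00, centroid at (9.00, 128.00).
top flange: A = 110 × 12 = 1320.00, centroid at (-37.00, 244.00).
ΣA = 6630.00 cm², ΣAx̄ = 61725.00 cm³, ΣAȳ = 841110.00 cm³.
x̄ = 61725.00/6630.00 = 9.31 cm; ȳ = 841110.00/6630.00 = 126.86 cm.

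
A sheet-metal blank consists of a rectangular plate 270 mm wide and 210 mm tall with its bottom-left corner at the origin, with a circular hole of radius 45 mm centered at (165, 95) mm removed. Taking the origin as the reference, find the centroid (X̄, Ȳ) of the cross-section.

X̄ = 131.21 mm, Ȳ = 106.26 mm

plate: A = 270 × 210 = 56700.00, centroid at (135.00, 105.00).
hole: A = −π·45² = -6361.73, centroid at (165.00, 95.00).
ΣA = 50338.27 mm²
ΣAX̄ = (56700.00)(135.00) + (-6361.73)(165.00) = 6604815.35 mm³
ΣAȲ = (56700.00)(105.00) + (-6361.73)(95.00) = 5349136.11 mm³
X̄ = 6604815.35 / 50338.27 = 131.21 mm
Ȳ = 5349136.11 / 50338.27 = 106.26 mm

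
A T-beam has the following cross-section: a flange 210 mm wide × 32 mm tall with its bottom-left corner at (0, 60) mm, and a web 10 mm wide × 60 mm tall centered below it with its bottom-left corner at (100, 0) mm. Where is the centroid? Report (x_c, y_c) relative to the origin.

x_c = 105.00 mm, y_c = 72.23 mm

web: A = 10 × 60 = 600.00, centroid at (105.00, 30.00).
flange: A = 210 × 32 = 6720.00, centroid at (105.00, 76.00).
ΣA = 7320.00 mm²
ΣAx_c = (600.00)(105.00) + (6720.00)(105.00) = 768600.00 mm³
ΣAy_c = (600.00)(30.00) + (6720.00)(76.00) = 528720.00 mm³
x_c = 768600.00 / 7320.00 = 105.00 mm
y_c = 528720.00 / 7320.00 = 72.23 mm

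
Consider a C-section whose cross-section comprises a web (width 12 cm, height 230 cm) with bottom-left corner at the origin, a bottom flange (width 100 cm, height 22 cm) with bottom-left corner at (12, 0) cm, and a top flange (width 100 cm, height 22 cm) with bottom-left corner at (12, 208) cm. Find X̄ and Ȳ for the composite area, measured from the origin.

web: A = 12 × 230 = 2760.00, centroid at (6.00, 115.00).
bottom flange: A = 100 × 22 = 2200.00, centroid at (62.00, 11.00).
top flange: A = 100 × 22 = 2200.00, centroid at (62.00, 219.00).
ΣA = 7160.00 cm²
ΣAX̄ = (2760.00)(6.00) + (2200.00)(62.00) + (2200.00)(62.00) = 289360.00 cm³
ΣAȲ = (2760.00)(115.00) + (2200.00)(11.00) + (2200.00)(219.00) = 823400.00 cm³
X̄ = 289360.00 / 7160.00 = 40.41 cm
Ȳ = 823400.00 / 7160.00 = 115.00 cm

X̄ = 40.41 cm, Ȳ = 115.00 cm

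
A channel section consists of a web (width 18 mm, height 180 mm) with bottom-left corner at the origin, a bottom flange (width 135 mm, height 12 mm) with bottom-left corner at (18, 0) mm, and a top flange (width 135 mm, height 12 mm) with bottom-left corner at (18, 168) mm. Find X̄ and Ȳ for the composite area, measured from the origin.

web: A = 18 × 180 = 3240.00, centroid at (9.00, 90.00).
bottom flange: A = 135 × 12 = 1620.00, centroid at (85.50, 6.00).
top flange: A = 135 × 12 = 1620.00, centroid at (85.50, 174.00).
ΣA = 6480.00 mm², ΣAX̄ = 306180.00 mm³, ΣAȲ = 583200.00 mm³.
X̄ = 306180.00/6480.00 = 47.25 mm; Ȳ = 583200.00/6480.00 = 90.00 mm.

X̄ = 47.25 mm, Ȳ = 90.00 mm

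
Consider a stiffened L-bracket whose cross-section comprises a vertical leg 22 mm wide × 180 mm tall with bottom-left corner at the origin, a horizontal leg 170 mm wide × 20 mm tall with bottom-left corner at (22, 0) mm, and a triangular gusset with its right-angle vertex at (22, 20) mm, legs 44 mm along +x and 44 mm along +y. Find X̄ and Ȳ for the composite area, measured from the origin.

X̄ = 53.18 mm, Ȳ = 50.91 mm

vertical leg: A = 22 × 180 = 3960.00, centroid at (11.00, 90.00).
horizontal leg: A = 170 × 20 = 3400.00, centroid at (107.00, 10.00).
gusset: A = ½·44·44 = 968.00, centroid at (36.67, 34.67).
ΣA = 8328.00 mm², ΣAX̄ = 442853.33 mm³, ΣAȲ = 423957.33 mm³.
X̄ = 442853.33/8328.00 = 53.18 mm; Ȳ = 423957.33/8328.00 = 50.91 mm.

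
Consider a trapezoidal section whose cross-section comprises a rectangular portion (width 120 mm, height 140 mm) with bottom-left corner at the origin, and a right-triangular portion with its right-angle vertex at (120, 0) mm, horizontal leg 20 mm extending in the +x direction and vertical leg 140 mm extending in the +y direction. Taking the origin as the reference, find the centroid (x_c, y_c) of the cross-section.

x_c = 65.13 mm, y_c = 68.21 mm

Part | A | x̄ᵢ | ȳᵢ | A·x̄ᵢ | A·ȳᵢ
rectangular portion | 16800.00 | 60.00 | 70.00 | 1008000.00 | 1176000.00
triangular portion | 1400.00 | 126.67 | 46.67 | 177333.33 | 65333.33
Σ | 18200.00 |  |  | 1185333.33 | 1241333.33
x_c = 1185333.33 / 18200.00 = 65.13 mm
y_c = 1241333.33 / 18200.00 = 68.21 mm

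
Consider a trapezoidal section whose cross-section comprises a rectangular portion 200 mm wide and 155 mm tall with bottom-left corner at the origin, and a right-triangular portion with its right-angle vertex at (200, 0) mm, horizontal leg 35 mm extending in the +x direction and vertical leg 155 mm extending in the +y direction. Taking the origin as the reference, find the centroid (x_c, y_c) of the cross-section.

rectangular portion: A = 200 × 155 = 31000.00, centroid at (100.00, 77.50).
triangular portion: A = ½·35·155 = 2712.50, centroid at (211.67, 51.67).
ΣA = 33712.50 mm², ΣAx_c = 3674145.83 mm³, ΣAy_c = 2542645.83 mm³.
x_c = 3674145.83/33712.50 = 108.98 mm; y_c = 2542645.83/33712.50 = 75.42 mm.

x_c = 108.98 mm, y_c = 75.42 mm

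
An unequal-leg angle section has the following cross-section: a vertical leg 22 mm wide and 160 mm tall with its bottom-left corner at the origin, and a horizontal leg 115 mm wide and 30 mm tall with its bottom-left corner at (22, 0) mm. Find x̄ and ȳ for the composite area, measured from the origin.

x̄ = 44.91 mm, ȳ = 47.83 mm

vertical leg: A = 22 × 160 = 3520.00, centroid at (11.00, 80.00).
horizontal leg: A = 115 × 30 = 3450.00, centroid at (79.50, 15.00).
ΣA = 6970.00 mm²
ΣAx̄ = (3520.00)(11.00) + (3450.00)(79.50) = 312995.00 mm³
ΣAȳ = (3520.00)(80.00) + (3450.00)(15.00) = 333350.00 mm³
x̄ = 312995.00 / 6970.00 = 44.91 mm
ȳ = 333350.00 / 6970.00 = 47.83 mm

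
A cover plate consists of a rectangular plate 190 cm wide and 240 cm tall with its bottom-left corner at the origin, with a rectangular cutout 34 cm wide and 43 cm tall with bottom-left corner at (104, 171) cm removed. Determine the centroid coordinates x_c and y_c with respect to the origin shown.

x_c = 94.14 cm, y_c = 117.60 cm

Part | A | x̄ᵢ | ȳᵢ | A·x̄ᵢ | A·ȳᵢ
plate | 45600.00 | 95.00 | 120.00 | 4332000.00 | 5472000.00
hole | -1462.00 | 121.00 | 192.50 | -176902.00 | -281435.00
Σ | 44138.00 |  |  | 4155098.00 | 5190565.00
x_c = 4155098.00 / 44138.00 = 94.14 cm
y_c = 5190565.00 / 44138.00 = 117.60 cm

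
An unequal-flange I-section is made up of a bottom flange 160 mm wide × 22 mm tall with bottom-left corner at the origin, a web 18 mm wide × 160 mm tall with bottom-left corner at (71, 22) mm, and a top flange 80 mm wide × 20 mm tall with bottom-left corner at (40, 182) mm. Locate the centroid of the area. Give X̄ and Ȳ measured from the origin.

X̄ = 80.00 mm, Ȳ = 79.96 mm

bottom flange: A = 160 × 22 = 3520.00, centroid at (80.00, 11.00).
web: A = 18 × 160 = 2880.00, centroid at (80.00, 102.00).
top flange: A = 80 × 20 = 1600.00, centroid at (80.00, 192.00).
ΣA = 8000.00 mm², ΣAX̄ = 640000.00 mm³, ΣAȲ = 639680.00 mm³.
X̄ = 640000.00/8000.00 = 80.00 mm; Ȳ = 639680.00/8000.00 = 79.96 mm.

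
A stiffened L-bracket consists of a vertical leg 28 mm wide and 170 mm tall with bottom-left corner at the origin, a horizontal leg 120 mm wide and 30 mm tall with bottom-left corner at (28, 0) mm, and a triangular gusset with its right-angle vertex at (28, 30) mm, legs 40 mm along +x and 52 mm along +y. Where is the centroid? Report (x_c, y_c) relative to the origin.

x_c = 45.36 mm, y_c = 54.02 mm

vertical leg: A = 28 × 170 = 4760.00, centroid at (14.00, 85.00).
horizontal leg: A = 120 × 30 = 3600.00, centroid at (88.00, 15.00).
gusset: A = ½·40·52 = 1040.00, centroid at (41.33, 47.33).
ΣA = 9400.00 mm²
ΣAx_c = (4760.00)(14.00) + (3600.00)(88.00) + (1040.00)(41.33) = 426426.67 mm³
ΣAy_c = (4760.00)(85.00) + (3600.00)(15.00) + (1040.00)(47.33) = 507826.67 mm³
x_c = 426426.67 / 9400.00 = 45.36 mm
y_c = 507826.67 / 9400.00 = 54.02 mm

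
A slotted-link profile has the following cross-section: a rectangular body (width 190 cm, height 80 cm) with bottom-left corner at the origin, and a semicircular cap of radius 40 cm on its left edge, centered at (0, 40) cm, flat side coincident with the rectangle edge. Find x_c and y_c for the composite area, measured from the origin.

rectangular body: A = 190 × 80 = 15200.00, centroid at (95.00, 40.00).
semicircular end: A = ½π·40² = 2513.27, centroid at (-16.98, 40.00).
ΣA = 17713.27 cm², ΣAx_c = 1401333.33 cm³, ΣAy_c = 708530.96 cm³.
x_c = 1401333.33/17713.27 = 79.11 cm; y_c = 708530.96/17713.27 = 40.00 cm.

x_c = 79.11 cm, y_c = 40.00 cm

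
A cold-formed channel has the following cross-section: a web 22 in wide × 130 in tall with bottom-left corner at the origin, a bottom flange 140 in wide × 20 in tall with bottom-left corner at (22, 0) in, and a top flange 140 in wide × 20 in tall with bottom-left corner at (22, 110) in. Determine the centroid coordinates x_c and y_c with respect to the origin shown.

x_c = 64.62 in, y_c = 65.00 in

web: A = 22 × 130 = 2860.00, centroid at (11.00, 65.00).
bottom flange: A = 140 × 20 = 2800.00, centroid at (92.00, 10.00).
top flange: A = 140 × 20 = 2800.00, centroid at (92.00, 120.00).
ΣA = 8460.00 in²
ΣAx_c = (2860.00)(11.00) + (2800.00)(92.00) + (2800.00)(92.00) = 546660.00 in³
ΣAy_c = (2860.00)(65.00) + (2800.00)(10.00) + (2800.00)(120.00) = 549900.00 in³
x_c = 546660.00 / 8460.00 = 64.62 in
y_c = 549900.00 / 8460.00 = 65.00 in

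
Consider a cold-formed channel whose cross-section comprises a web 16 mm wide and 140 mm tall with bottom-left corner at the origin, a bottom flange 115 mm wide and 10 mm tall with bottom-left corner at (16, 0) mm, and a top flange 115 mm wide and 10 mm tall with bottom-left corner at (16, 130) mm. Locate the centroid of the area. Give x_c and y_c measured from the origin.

Part | A | x̄ᵢ | ȳᵢ | A·x̄ᵢ | A·ȳᵢ
web | 2240.00 | 8.00 | 70.00 | 17920.00 | 156800.00
bottom flange | 1150.00 | 73.50 | 5.00 | 84525.00 | 5750.00
top flange | 1150.00 | 73.50 | 135.00 | 84525.00 | 155250.00
Σ | 4540.00 |  |  | 186970.00 | 317800.00
x_c = 186970.00 / 4540.00 = 41.18 mm
y_c = 317800.00 / 4540.00 = 70.00 mm

x_c = 41.18 mm, y_c = 70.00 mm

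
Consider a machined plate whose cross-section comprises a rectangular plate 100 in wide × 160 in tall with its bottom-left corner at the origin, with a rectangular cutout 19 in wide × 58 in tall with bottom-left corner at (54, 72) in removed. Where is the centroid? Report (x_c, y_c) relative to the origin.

x_c = 49.00 in, y_c = 78.45 in

plate: A = 100 × 160 = 16000.00, centroid at (50.00, 80.00).
hole: A = −(19 × 58) = -1102.00, centroid at (63.50, 101.00).
ΣA = 14898.00 in²
ΣAx_c = (16000.00)(50.00) + (-1102.00)(63.50) = 730023.00 in³
ΣAy_c = (16000.00)(80.00) + (-1102.00)(101.00) = 1168698.00 in³
x_c = 730023.00 / 14898.00 = 49.00 in
y_c = 1168698.00 / 14898.00 = 78.45 in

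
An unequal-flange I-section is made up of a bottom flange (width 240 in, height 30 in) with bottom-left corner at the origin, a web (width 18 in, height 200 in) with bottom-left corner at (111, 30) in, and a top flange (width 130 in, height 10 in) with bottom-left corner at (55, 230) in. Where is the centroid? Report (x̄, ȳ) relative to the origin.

x̄ = 120.00 in, ȳ = 72.85 in

bottom flange: A = 240 × 30 = 7200.00, centroid at (120.00, 15.00).
web: A = 18 × 200 = 3600.00, centroid at (120.00, 130.00).
top flange: A = 130 × 10 = 1300.00, centroid at (120.00, 235.00).
ΣA = 12100.00 in², ΣAx̄ = 1452000.00 in³, ΣAȳ = 881500.00 in³.
x̄ = 1452000.00/12100.00 = 120.00 in; ȳ = 881500.00/12100.00 = 72.85 in.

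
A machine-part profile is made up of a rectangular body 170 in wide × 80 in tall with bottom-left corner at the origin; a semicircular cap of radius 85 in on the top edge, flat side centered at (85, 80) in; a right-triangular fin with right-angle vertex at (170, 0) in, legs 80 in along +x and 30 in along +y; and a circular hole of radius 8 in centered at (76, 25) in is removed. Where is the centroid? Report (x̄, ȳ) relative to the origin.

x̄ = 90.23 in, ȳ = 72.00 in

Part | A | x̄ᵢ | ȳᵢ | A·x̄ᵢ | A·ȳᵢ
rectangular body | 13600.00 | 85.00 | 40.00 | 1156000.00 | 544000.00
semicircular top | 11349.00 | 85.00 | 116.08 | 964665.29 | 1317336.94
triangular fin | 1200.00 | 196.67 | 10.00 | 236000.00 | 12000.00
hole | -201.06 | 76.00 | 25.00 | -15280.71 | -5026.55
Σ | 25947.94 |  |  | 2341384.59 | 1868310.40
x̄ = 2341384.59 / 25947.94 = 90.23 in
ȳ = 1868310.40 / 25947.94 = 72.00 in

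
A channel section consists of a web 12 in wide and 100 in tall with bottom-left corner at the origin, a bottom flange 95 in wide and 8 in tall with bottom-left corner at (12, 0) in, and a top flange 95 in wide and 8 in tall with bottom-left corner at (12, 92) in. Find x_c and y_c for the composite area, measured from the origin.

x_c = 35.90 in, y_c = 50.00 in

web: A = 12 × 100 = 1200.00, centroid at (6.00, 50.00).
bottom flange: A = 95 × 8 = 760.00, centroid at (59.50, 4.00).
top flange: A = 95 × 8 = 760.00, centroid at (59.50, 96.00).
ΣA = 2720.00 in², ΣAx_c = 97640.00 in³, ΣAy_c = 136000.00 in³.
x_c = 97640.00/2720.00 = 35.90 in; y_c = 136000.00/2720.00 = 50.00 in.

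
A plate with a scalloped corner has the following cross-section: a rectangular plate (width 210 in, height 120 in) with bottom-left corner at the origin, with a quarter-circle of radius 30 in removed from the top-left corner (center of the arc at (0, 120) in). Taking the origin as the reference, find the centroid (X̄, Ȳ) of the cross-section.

Part | A | x̄ᵢ | ȳᵢ | A·x̄ᵢ | A·ȳᵢ
plate | 25200.00 | 105.00 | 60.00 | 2646000.00 | 1512000.00
removed quarter-circle | -706.86 | 12.73 | 107.27 | -9000.00 | -75823.00
Σ | 24493.14 |  |  | 2637000.00 | 1436177.00
X̄ = 2637000.00 / 24493.14 = 107.66 in
Ȳ = 1436177.00 / 24493.14 = 58.64 in

X̄ = 107.66 in, Ȳ = 58.64 in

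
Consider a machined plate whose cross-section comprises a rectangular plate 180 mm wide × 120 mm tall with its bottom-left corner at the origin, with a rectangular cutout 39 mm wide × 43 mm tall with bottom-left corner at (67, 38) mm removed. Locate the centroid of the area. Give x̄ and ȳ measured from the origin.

plate: A = 180 × 120 = 21600.00, centroid at (90.00, 60.00).
hole: A = −(39 × 43) = -1677.00, centroid at (86.50, 59.50).
ΣA = 19923.00 mm²
ΣAx̄ = (21600.00)(90.00) + (-1677.00)(86.50) = 1798939.50 mm³
ΣAȳ = (21600.00)(60.00) + (-1677.00)(59.50) = 1196218.50 mm³
x̄ = 1798939.50 / 19923.00 = 90.29 mm
ȳ = 1196218.50 / 19923.00 = 60.04 mm

x̄ = 90.29 mm, ȳ = 60.04 mm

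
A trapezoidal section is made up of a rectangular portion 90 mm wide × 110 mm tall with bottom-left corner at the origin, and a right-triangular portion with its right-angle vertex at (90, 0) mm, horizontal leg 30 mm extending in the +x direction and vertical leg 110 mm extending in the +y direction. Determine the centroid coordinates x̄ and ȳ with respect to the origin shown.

x̄ = 52.86 mm, ȳ = 52.38 mm

rectangular portion: A = 90 × 110 = 9900.00, centroid at (45.00, 55.00).
triangular portion: A = ½·30·110 = 1650.00, centroid at (100.00, 36.67).
ΣA = 11550.00 mm², ΣAx̄ = 610500.00 mm³, ΣAȳ = 605000.00 mm³.
x̄ = 610500.00/11550.00 = 52.86 mm; ȳ = 605000.00/11550.00 = 52.38 mm.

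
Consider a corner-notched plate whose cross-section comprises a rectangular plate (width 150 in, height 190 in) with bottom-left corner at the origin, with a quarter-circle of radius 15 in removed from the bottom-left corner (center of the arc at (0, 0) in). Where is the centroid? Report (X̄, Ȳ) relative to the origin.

X̄ = 75.43 in, Ȳ = 95.55 in

plate: A = 150 × 190 = 28500.00, centroid at (75.00, 95.00).
removed quarter-circle: A = −¼π·15² = -176.71, centroid at (6.37, 6.37).
ΣA = 28323.29 in²
ΣAX̄ = (28500.00)(75.00) + (-176.71)(6.37) = 2136375.00 in³
ΣAȲ = (28500.00)(95.00) + (-176.71)(6.37) = 2706375.00 in³
X̄ = 2136375.00 / 28323.29 = 75.43 in
Ȳ = 2706375.00 / 28323.29 = 95.55 in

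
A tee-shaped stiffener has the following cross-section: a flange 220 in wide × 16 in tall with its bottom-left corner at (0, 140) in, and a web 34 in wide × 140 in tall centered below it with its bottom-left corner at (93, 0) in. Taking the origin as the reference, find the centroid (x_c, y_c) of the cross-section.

x_c = 110.00 in, y_c = 103.16 in

web: A = 34 × 140 = 4760.00, centroid at (110.00, 70.00).
flange: A = 220 × 16 = 3520.00, centroid at (110.00, 148.00).
ΣA = 8280.00 in²
ΣAx_c = (4760.00)(110.00) + (3520.00)(110.00) = 910800.00 in³
ΣAy_c = (4760.00)(70.00) + (3520.00)(148.00) = 854160.00 in³
x_c = 910800.00 / 8280.00 = 110.00 in
y_c = 854160.00 / 8280.00 = 103.16 in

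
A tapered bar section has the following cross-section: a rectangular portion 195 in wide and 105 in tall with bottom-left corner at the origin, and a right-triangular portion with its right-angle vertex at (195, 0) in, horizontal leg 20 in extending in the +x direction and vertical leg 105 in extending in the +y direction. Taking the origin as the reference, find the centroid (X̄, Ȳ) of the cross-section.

Part | A | x̄ᵢ | ȳᵢ | A·x̄ᵢ | A·ȳᵢ
rectangular portion | 20475.00 | 97.50 | 52.50 | 1996312.50 | 1074937.50
triangular portion | 1050.00 | 201.67 | 35.00 | 211750.00 | 36750.00
Σ | 21525.00 |  |  | 2208062.50 | 1111687.50
X̄ = 2208062.50 / 21525.00 = 102.58 in
Ȳ = 1111687.50 / 21525.00 = 51.65 in

X̄ = 102.58 in, Ȳ = 51.65 in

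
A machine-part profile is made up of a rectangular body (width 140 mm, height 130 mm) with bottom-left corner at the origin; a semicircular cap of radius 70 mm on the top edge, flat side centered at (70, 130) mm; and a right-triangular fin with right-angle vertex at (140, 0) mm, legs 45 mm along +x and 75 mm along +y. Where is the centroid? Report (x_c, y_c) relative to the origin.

Part | A | x̄ᵢ | ȳᵢ | A·x̄ᵢ | A·ȳᵢ
rectangular body | 18200.00 | 70.00 | 65.00 | 1274000.00 | 1183000.00
semicircular top | 7696.90 | 70.00 | 159.71 | 538783.14 | 1229263.93
triangular fin | 1687.50 | 155.00 | 25.00 | 261562.50 | 42187.50
Σ | 27584.40 |  |  | 2074345.64 | 2454451.43
x_c = 2074345.64 / 27584.40 = 75.20 mm
y_c = 2454451.43 / 27584.40 = 88.98 mm

x_c = 75.20 mm, y_c = 88.98 mm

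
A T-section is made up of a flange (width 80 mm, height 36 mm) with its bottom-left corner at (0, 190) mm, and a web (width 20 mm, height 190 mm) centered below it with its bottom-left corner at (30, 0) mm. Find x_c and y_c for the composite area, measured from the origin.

x_c = 40.00 mm, y_c = 143.72 mm

web: A = 20 × 190 = 3800.00, centroid at (40.00, 95.00).
flange: A = 80 × 36 = 2880.00, centroid at (40.00, 208.00).
ΣA = 6680.00 mm², ΣAx_c = 267200.00 mm³, ΣAy_c = 960040.00 mm³.
x_c = 267200.00/6680.00 = 40.00 mm; y_c = 960040.00/6680.00 = 143.72 mm.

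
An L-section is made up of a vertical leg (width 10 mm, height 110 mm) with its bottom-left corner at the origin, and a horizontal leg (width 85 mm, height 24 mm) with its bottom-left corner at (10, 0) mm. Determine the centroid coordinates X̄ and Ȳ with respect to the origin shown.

X̄ = 35.86 mm, Ȳ = 27.06 mm

vertical leg: A = 10 × 110 = 1100.00, centroid at (5.00, 55.00).
horizontal leg: A = 85 × 24 = 2040.00, centroid at (52.50, 12.00).
ΣA = 3140.00 mm², ΣAX̄ = 112600.00 mm³, ΣAȲ = 84980.00 mm³.
X̄ = 112600.00/3140.00 = 35.86 mm; Ȳ = 84980.00/3140.00 = 27.06 mm.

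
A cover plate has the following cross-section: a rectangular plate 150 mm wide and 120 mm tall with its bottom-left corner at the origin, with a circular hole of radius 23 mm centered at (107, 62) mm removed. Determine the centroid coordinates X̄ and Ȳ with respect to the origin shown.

X̄ = 71.74 mm, Ȳ = 59.80 mm

Part | A | x̄ᵢ | ȳᵢ | A·x̄ᵢ | A·ȳᵢ
plate | 18000.00 | 75.00 | 60.00 | 1350000.00 | 1080000.00
hole | -1661.90 | 107.00 | 62.00 | -177823.57 | -103037.96
Σ | 16338.10 |  |  | 1172176.43 | 976962.04
X̄ = 1172176.43 / 16338.10 = 71.74 mm
Ȳ = 976962.04 / 16338.10 = 59.80 mm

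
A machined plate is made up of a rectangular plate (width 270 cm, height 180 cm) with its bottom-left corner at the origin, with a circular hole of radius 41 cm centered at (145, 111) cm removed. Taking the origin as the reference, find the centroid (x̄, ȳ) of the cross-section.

plate: A = 270 × 180 = 48600.00, centroid at (135.00, 90.00).
hole: A = −π·41² = -5281.02, centroid at (145.00, 111.00).
ΣA = 43318.98 cm², ΣAx̄ = 5795252.50 cm³, ΣAȳ = 3787807.09 cm³.
x̄ = 5795252.50/43318.98 = 133.78 cm; ȳ = 3787807.09/43318.98 = 87.44 cm.

x̄ = 133.78 cm, ȳ = 87.44 cm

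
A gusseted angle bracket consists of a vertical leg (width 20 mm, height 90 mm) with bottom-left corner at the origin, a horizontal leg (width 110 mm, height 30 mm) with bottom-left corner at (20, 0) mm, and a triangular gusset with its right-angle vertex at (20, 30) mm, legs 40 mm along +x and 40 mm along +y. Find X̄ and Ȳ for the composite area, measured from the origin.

vertical leg: A = 20 × 90 = 1800.00, centroid at (10.00, 45.00).
horizontal leg: A = 110 × 30 = 3300.00, centroid at (75.00, 15.00).
gusset: A = ½·40·40 = 800.00, centroid at (33.33, 43.33).
ΣA = 5900.00 mm²
ΣAX̄ = (1800.00)(10.00) + (3300.00)(75.00) + (800.00)(33.33) = 292166.67 mm³
ΣAȲ = (1800.00)(45.00) + (3300.00)(15.00) + (800.00)(43.33) = 165166.67 mm³
X̄ = 292166.67 / 5900.00 = 49.52 mm
Ȳ = 165166.67 / 5900.00 = 27.99 mm

X̄ = 49.52 mm, Ȳ = 27.99 mm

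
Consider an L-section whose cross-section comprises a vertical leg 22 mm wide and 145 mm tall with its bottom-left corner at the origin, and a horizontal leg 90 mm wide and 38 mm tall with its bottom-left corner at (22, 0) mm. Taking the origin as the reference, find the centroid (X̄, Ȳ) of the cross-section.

vertical leg: A = 22 × 145 = 3190.00, centroid at (11.00, 72.50).
horizontal leg: A = 90 × 38 = 3420.00, centroid at (67.00, 19.00).
ΣA = 6610.00 mm²
ΣAX̄ = (3190.00)(11.00) + (3420.00)(67.00) = 264230.00 mm³
ΣAȲ = (3190.00)(72.50) + (3420.00)(19.00) = 296255.00 mm³
X̄ = 264230.00 / 6610.00 = 39.97 mm
Ȳ = 296255.00 / 6610.00 = 44.82 mm

X̄ = 39.97 mm, Ȳ = 44.82 mm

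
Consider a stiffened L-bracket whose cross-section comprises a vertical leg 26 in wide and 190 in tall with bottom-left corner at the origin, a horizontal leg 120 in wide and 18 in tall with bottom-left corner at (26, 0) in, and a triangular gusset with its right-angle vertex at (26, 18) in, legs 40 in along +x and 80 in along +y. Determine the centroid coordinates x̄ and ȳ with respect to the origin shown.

Part | A | x̄ᵢ | ȳᵢ | A·x̄ᵢ | A·ȳᵢ
vertical leg | 4940.00 | 13.00 | 95.00 | 64220.00 | 469300.00
horizontal leg | 2160.00 | 86.00 | 9.00 | 185760.00 | 19440.00
gusset | 1600.00 | 39.33 | 44.67 | 62933.33 | 71466.67
Σ | 8700.00 |  |  | 312913.33 | 560206.67
x̄ = 312913.33 / 8700.00 = 35.97 in
ȳ = 560206.67 / 8700.00 = 64.39 in

x̄ = 35.97 in, ȳ = 64.39 in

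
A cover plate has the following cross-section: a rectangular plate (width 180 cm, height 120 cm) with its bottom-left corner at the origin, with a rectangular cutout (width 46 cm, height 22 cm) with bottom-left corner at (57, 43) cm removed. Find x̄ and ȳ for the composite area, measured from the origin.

Part | A | x̄ᵢ | ȳᵢ | A·x̄ᵢ | A·ȳᵢ
plate | 21600.00 | 90.00 | 60.00 | 1944000.00 | 1296000.00
hole | -1012.00 | 80.00 | 54.00 | -80960.00 | -54648.00
Σ | 20588.00 |  |  | 1863040.00 | 1241352.00
x̄ = 1863040.00 / 20588.00 = 90.49 cm
ȳ = 1241352.00 / 20588.00 = 60.29 cm

x̄ = 90.49 cm, ȳ = 60.29 cm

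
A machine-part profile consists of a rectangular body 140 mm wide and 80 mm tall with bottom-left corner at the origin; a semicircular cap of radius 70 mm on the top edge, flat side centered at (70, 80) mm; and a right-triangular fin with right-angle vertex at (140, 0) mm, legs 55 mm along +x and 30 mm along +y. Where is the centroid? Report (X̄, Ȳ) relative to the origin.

X̄ = 73.70 mm, Ȳ = 65.95 mm

rectangular body: A = 140 × 80 = 11200.00, centroid at (70.00, 40.00).
semicircular top: A = ½π·70² = 7696.90, centroid at (70.00, 109.71).
triangular fin: A = ½·55·30 = 825.00, centroid at (158.33, 10.00).
ΣA = 19721.90 mm²
ΣAX̄ = (11200.00)(70.00) + (7696.90)(70.00) + (825.00)(158.33) = 1453408.14 mm³
ΣAȲ = (11200.00)(40.00) + (7696.90)(109.71) + (825.00)(10.00) = 1300668.83 mm³
X̄ = 1453408.14 / 19721.90 = 73.70 mm
Ȳ = 1300668.83 / 19721.90 = 65.95 mm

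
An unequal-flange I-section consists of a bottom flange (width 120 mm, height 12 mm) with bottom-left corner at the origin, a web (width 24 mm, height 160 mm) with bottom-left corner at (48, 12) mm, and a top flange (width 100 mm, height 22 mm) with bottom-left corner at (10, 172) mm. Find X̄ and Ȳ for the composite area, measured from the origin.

X̄ = 60.00 mm, Ȳ = 102.21 mm

Part | A | x̄ᵢ | ȳᵢ | A·x̄ᵢ | A·ȳᵢ
bottom flange | 1440.00 | 60.00 | 6.00 | 86400.00 | 8640.00
web | 3840.00 | 60.00 | 92.00 | 230400.00 | 353280.00
top flange | 2200.00 | 60.00 | 183.00 | 132000.00 | 402600.00
Σ | 7480.00 |  |  | 448800.00 | 764520.00
X̄ = 448800.00 / 7480.00 = 60.00 mm
Ȳ = 764520.00 / 7480.00 = 102.21 mm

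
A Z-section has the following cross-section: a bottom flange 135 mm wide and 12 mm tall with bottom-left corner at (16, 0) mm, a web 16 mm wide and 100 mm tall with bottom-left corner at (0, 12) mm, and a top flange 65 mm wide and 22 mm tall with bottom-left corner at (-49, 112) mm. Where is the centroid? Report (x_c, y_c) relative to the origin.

bottom flange: A = 135 × 12 = 1620.00, centroid at (83.50, 6.00).
web: A = 16 × 100 = 1600.00, centroid at (8.00, 62.00).
top flange: A = 65 × 22 = 1430.00, centroid at (-16.50, 123.00).
ΣA = 4650.00 mm², ΣAx_c = 124475.00 mm³, ΣAy_c = 284810.00 mm³.
x_c = 124475.00/4650.00 = 26.77 mm; y_c = 284810.00/4650.00 = 61.25 mm.

x_c = 26.77 mm, y_c = 61.25 mm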